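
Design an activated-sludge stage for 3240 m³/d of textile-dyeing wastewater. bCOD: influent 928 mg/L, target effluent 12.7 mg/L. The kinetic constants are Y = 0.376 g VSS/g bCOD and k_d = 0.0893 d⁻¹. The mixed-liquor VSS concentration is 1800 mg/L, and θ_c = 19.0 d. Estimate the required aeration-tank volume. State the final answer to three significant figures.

V ≈ 4360 m³

From the SRT design equation V = Y Q (S₀−S) θ_c / [X (1 + k_d θ_c)] = 0.376 × 3240 × (928 − 12.7) × 19.0 / [1800 × (1 + 0.0893 × 19.0)] = 2.12×10^7 / 4854 = 4365 m³.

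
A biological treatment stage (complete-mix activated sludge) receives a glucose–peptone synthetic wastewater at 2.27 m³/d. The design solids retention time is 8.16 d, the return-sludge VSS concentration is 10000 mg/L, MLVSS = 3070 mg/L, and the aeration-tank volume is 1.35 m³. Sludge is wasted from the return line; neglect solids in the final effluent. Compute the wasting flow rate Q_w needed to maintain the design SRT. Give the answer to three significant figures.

θ_c = V·X/(Q_w·X_r) when wasting from the recycle, so Q_w = V·X/(θ_c·X_r) = 1.350 × 3070 / (8.16 × 10000) = 0.05079 m³/d.

Q_w ≈ 0.0508 m³/d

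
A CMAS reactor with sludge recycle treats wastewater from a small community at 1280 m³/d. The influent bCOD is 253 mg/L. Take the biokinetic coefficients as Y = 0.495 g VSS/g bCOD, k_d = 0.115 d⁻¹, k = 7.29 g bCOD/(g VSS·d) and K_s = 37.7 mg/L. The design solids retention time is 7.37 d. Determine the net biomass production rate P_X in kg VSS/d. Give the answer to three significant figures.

P_X ≈ 85.8 kg VSS/d

From the Monod/SRT balance for a CMAS, S = K_s·(1+k_d θ_c)/[θ_c·(Y k − k_d) − 1] = 37.7 × (1 + 0.115 × 7.37) / [7.37 × (0.495 × 7.29 − 0.115) − 1] = 69.65 / 24.75 = 2.815 mg/L.
Correct the yield for decay: Y_obs = Y/(1 + k_d θ_c) = 0.495 / (1 + 0.115 × 7.37) = 0.495 / 1.848 = 0.2679.
ΔS = 253 − 2.81 = 250.2 mg/L, so the substrate removal rate is 1280 × 250.2/1000 = 320.2 kg bCOD/d.
Biomass produced: P_X = Y_obs·Q·ΔS = 0.2679 × 320.2 ≈ 85.80 kg VSS/d.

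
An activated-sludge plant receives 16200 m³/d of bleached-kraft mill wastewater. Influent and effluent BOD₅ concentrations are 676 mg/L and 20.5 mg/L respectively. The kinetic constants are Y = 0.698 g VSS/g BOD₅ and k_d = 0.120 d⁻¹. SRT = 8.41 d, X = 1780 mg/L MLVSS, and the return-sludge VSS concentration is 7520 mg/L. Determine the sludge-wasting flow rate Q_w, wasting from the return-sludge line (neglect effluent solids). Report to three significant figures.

Q_w ≈ 491 m³/d

Steady-state biomass mass balance: V·X·(1 + k_d·θ_c) = Y·Q·(S₀ − S)·θ_c, so V = 0.698 × 16200 × (676 − 20.5) × 8.41 / [1780 × (1 + 0.120 × 8.41)] = 6.23×10^7 / 3576 = 17430 m³.
θ_c = V·X/(Q_w·X_r) when wasting from the recycle, so Q_w = V·X/(θ_c·X_r) = 17430 × 1780 / (8.41 × 7520) = 490.6 m³/d.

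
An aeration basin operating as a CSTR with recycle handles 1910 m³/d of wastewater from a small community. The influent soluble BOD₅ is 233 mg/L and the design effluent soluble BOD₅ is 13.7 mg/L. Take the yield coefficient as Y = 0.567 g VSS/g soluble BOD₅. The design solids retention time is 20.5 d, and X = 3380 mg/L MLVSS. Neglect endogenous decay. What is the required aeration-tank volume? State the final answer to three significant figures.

V ≈ 1440 m³

With k_d = 0 the design equation reduces to V = Y Q (S₀−S) θ_c / X = 0.567 × 1910 × (233 − 13.7) × 20.5 / 3380 = 1440 m³.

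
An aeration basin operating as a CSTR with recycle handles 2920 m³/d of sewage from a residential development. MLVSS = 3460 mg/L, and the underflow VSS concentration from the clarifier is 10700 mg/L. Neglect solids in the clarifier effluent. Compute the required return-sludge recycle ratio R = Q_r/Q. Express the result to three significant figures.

R = Q_r/Q = X/(X_r − X) = 3460 / (10700 − 3460) = 0.4779.

R ≈ 0.478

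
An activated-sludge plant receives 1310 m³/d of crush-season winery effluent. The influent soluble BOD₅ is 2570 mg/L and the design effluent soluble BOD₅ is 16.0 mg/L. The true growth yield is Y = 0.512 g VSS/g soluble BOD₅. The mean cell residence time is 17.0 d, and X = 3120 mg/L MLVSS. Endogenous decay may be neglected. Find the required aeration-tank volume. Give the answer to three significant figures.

V ≈ 9330 m³

V·X = Y·Q·ΔS·θ_c gives V = 0.512 × 1310 × (2570 − 16.0) × 17.0 / 3120 = 9334 m³.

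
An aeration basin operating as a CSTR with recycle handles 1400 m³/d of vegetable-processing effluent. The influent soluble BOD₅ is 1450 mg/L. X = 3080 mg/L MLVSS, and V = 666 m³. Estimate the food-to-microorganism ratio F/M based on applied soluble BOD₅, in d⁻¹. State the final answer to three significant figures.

F/M ≈ 0.990 d⁻¹

F/M = applied load / biomass = Q·S₀/(V·X) = 1400 × 1450 / (666.0 × 3080) = 0.9896 d⁻¹.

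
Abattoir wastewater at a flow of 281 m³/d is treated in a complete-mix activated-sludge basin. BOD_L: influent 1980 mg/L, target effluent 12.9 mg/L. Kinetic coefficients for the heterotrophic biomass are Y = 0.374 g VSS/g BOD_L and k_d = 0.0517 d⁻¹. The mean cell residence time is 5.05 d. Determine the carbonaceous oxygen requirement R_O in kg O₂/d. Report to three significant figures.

Y_obs = Y / (1 + k_d θ_c) = 0.374 / (1 + 0.0517 × 5.05) = 0.374 / 1.261 = 0.2966.
Mass of BOD_L removed per day: Q(S₀ − S) = 281 × 1967 g/m³ = 552.8 kg/d.
Biomass synthesised: P_X = Y_obs × 552.8 = 163.9 kg VSS/d.
R_O = Q·(S₀ − S) − 1.42·P_X = 552.8 − 1.42 × 163.9 = 320.0 kg O₂/d.

R_O ≈ 320 kg O₂/d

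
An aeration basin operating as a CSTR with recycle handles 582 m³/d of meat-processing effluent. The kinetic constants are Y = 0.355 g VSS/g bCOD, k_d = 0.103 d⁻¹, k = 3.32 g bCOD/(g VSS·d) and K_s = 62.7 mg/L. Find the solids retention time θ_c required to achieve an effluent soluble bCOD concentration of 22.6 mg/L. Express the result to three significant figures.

θ_c ≈ 4.78 d

Specific growth rate at S = 22.6 mg/L: μ = YkS/(K_s+S) = 0.355·3.32·22.6/(62.7+22.6) = 0.3123 d⁻¹.
1/θ_c = 0.3123 − 0.103 = 0.2093 d⁻¹, so θ_c = 4.779 d.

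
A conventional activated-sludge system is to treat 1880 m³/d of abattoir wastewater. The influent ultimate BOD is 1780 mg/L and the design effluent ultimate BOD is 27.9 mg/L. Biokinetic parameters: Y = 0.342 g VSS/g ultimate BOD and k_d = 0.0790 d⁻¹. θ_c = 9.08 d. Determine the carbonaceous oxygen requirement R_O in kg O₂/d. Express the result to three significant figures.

R_O ≈ 2360 kg O₂/d

Observed yield with endogenous decay: Y_obs = Y / (1 + k_d·θ_c) = 0.342 / (1 + 0.0790 × 9.08) = 0.342 / 1.717 = 0.1991 g VSS/g ultimate BOD.
Q·(S₀ − S) = 1880 × (1780 − 27.9) × 10⁻³ = 3294 kg/d removed.
P_X = Y_obs·Q·(S₀ − S) = 0.1991 × 3294 = 656.0 kg VSS/d.
Carbonaceous O₂ demand = substrate oxidised − cell-mass equivalent = 3294 − 1.42 × 656.0 = 2362 kg O₂/d.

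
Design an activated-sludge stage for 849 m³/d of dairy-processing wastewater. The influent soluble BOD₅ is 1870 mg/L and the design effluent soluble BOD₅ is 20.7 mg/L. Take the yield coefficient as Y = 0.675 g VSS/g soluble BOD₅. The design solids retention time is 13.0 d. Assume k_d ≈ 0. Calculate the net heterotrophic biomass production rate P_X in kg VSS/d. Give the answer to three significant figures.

P_X ≈ 1060 kg VSS/d

Since k_d ≈ 0, Y_obs = Y = 0.675 g VSS/g soluble BOD₅.
Substrate removed = Q·(S₀ − S) = 849 m³/d × (1870 − 20.7) g/m³ = 1.57×10^6 g/d = 1570 kg/d.
Biomass produced: P_X = Y_obs·Q·ΔS = 0.6750 × 1570 ≈ 1060 kg VSS/d.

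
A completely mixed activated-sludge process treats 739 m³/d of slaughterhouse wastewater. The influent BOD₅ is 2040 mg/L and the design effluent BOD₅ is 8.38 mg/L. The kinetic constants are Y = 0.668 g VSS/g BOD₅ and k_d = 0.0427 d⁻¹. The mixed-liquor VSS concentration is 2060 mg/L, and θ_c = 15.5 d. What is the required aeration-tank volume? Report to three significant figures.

V ≈ 4540 m³

From the SRT design equation V = Y Q (S₀−S) θ_c / [X (1 + k_d θ_c)] = 0.668 × 739 × (2040 − 8.38) × 15.5 / [2060 × (1 + 0.0427 × 15.5)] = 1.55×10^7 / 3423 = 4541 m³.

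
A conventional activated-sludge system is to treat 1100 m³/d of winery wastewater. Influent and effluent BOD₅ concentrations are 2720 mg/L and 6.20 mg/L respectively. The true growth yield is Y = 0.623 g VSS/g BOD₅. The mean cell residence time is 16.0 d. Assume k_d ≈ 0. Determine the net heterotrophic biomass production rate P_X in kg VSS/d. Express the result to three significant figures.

No decay correction is needed, so Y_obs = Y = 0.623.
Mass of BOD₅ removed per day: Q(S₀ − S) = 1100 × 2714 g/m³ = 2985 kg/d.
So the net sludge growth is P_X = 0.6230 × 2985 = 1860 kg VSS/d.

P_X ≈ 1860 kg VSS/d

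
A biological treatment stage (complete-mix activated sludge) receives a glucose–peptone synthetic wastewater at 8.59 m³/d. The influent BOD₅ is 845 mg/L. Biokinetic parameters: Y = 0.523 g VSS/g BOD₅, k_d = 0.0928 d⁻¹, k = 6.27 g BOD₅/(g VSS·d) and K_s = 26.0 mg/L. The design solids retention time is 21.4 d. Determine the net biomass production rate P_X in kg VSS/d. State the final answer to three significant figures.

From the Monod/SRT balance for a CMAS, S = K_s·(1+k_d θ_c)/[θ_c·(Y k − k_d) − 1] = 26.0 × (1 + 0.0928 × 21.4) / [21.4 × (0.523 × 6.27 − 0.0928) − 1] = 77.63 / 67.19 = 1.155 mg/L.
The observed yield is Y_obs = Y/(1 + k_d·θ_c) = 0.523 / (1 + 0.0928 × 21.4) = 0.523 / 2.986 = 0.1752 g VSS per g BOD₅ removed.
Mass of BOD₅ removed per day: Q(S₀ − S) = 8.59 × 843.8 g/m³ = 7.249 kg/d.
Net biomass production P_X = Y_obs × Q·(S₀ − S) = 0.1752 × 7.249 = 1.270 kg VSS/d.

P_X ≈ 1.27 kg VSS/d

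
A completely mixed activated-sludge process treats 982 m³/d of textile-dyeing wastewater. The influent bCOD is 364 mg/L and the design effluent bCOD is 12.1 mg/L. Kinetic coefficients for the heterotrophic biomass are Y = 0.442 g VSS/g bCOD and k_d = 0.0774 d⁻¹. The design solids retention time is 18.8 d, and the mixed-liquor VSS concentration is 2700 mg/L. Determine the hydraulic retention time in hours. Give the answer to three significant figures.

τ ≈ 10.6 h

Rearranging the biomass balance for a CMAS with decay, V = Y·Q·ΔS·θ_c / [X·(1+k_d θ_c)] = 0.442 × 982 × (364 − 12.1) × 18.8 / [2700 × (1 + 0.0774 × 18.8)] = 2.87×10^6 / 6629 = 433.2 m³.
Hydraulic retention time τ = V/Q = 433.2 / 982 = 0.4411 d = 10.59 h.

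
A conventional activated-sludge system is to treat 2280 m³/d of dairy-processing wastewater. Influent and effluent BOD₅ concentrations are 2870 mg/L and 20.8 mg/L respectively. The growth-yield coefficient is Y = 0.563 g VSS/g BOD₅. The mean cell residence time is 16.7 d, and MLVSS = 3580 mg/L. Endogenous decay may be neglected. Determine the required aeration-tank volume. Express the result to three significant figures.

With k_d = 0 the design equation reduces to V = Y Q (S₀−S) θ_c / X = 0.563 × 2280 × (2870 − 20.8) × 16.7 / 3580 = 17061 m³.

V ≈ 17100 m³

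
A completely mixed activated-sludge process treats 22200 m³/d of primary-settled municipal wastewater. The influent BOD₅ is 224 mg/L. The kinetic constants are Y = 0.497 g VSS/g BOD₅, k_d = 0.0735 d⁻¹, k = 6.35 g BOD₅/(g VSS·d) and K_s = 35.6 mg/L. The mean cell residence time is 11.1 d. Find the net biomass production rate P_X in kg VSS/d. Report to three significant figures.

From the Monod/SRT balance for a CMAS, S = K_s·(1+k_d θ_c)/[θ_c·(Y k − k_d) − 1] = 35.6 × (1 + 0.0735 × 11.1) / [11.1 × (0.497 × 6.35 − 0.0735) − 1] = 64.64 / 33.22 = 1.946 mg/L.
The observed yield is Y_obs = Y/(1 + k_d·θ_c) = 0.497 / (1 + 0.0735 × 11.1) = 0.497 / 1.816 = 0.2737 g VSS per g BOD₅ removed.
Substrate removed = Q·(S₀ − S) = 22200 m³/d × (224 − 1.95) g/m³ = 4.93×10^6 g/d = 4930 kg/d.
Net biomass production P_X = Y_obs × Q·(S₀ − S) = 0.2737 × 4930 = 1349 kg VSS/d.

P_X ≈ 1350 kg VSS/d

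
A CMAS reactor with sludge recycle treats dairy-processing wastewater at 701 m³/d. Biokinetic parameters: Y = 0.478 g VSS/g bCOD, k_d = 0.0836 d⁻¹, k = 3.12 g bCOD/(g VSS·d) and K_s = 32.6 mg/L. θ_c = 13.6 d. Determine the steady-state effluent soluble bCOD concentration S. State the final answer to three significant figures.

For a completely mixed reactor with recycle the Lawrence–McCarty relation gives S = K_s·(1 + k_d·θ_c) / [θ_c·(Y·k − k_d) − 1] = 32.6 × (1 + 0.0836 × 13.6) / [13.6 × (0.478 × 3.12 − 0.0836) − 1] = 69.66 / 18.15 = 3.839 mg/L.

S ≈ 3.84 mg/L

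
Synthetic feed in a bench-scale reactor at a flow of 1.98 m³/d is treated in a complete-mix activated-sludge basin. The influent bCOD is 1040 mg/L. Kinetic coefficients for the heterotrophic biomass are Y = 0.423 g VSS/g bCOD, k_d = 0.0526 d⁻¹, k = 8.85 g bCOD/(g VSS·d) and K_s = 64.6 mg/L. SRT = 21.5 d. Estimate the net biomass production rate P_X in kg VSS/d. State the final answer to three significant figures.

P_X ≈ 0.408 kg VSS/d

For a completely mixed reactor with recycle the Lawrence–McCarty relation gives S = K_s·(1 + k_d·θ_c) / [θ_c·(Y·k − k_d) − 1] = 64.6 × (1 + 0.0526 × 21.5) / [21.5 × (0.423 × 8.85 − 0.0526) − 1] = 137.7 / 78.36 = 1.757 mg/L.
Correct the yield for decay: Y_obs = Y/(1 + k_d θ_c) = 0.423 / (1 + 0.0526 × 21.5) = 0.423 / 2.131 = 0.1985.
Substrate removed = Q·(S₀ − S) = 1.98 m³/d × (1040 − 1.76) g/m³ = 2.06×10^3 g/d = 2.056 kg/d.
Net biomass production P_X = Y_obs × Q·(S₀ − S) = 0.1985 × 2.056 = 0.4081 kg VSS/d.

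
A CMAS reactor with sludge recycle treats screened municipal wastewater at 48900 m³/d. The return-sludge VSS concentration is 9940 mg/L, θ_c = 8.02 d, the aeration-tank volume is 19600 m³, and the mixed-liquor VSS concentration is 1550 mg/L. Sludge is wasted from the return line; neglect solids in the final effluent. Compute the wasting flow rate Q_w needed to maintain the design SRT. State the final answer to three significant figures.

Q_w ≈ 381 m³/d

θ_c = V·X/(Q_w·X_r) when wasting from the recycle, so Q_w = V·X/(θ_c·X_r) = 19600 × 1550 / (8.02 × 9940) = 381.1 m³/d.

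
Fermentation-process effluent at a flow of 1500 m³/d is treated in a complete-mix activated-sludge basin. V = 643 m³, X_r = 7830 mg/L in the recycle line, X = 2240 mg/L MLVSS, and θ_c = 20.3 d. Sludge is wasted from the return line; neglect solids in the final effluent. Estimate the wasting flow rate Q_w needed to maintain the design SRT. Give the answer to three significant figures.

Wasting from the return line (neglecting effluent solids): Q_w = V·X / (θ_c·X_r) = 643.0 × 2240 / (20.3 × 7830) = 9.062 m³/d.

Q_w ≈ 9.06 m³/d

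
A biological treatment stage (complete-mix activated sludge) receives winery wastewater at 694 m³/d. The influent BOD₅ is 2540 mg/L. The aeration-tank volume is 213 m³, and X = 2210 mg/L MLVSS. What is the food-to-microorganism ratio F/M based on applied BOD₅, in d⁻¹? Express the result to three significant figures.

F/M = Q·S₀ / (V·X) = 694 × 2540 / (213.0 × 2210) = 3.745 g BOD₅·(g VSS·d)⁻¹.

F/M ≈ 3.74 d⁻¹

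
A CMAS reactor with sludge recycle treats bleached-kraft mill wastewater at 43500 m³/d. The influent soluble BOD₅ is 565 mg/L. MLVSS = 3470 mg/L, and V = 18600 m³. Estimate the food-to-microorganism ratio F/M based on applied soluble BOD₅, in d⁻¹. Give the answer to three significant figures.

F/M ≈ 0.381 d⁻¹

F/M = Q·S₀ / (V·X) = 43500 × 565 / (18600 × 3470) = 0.3808 g soluble BOD₅·(g VSS·d)⁻¹.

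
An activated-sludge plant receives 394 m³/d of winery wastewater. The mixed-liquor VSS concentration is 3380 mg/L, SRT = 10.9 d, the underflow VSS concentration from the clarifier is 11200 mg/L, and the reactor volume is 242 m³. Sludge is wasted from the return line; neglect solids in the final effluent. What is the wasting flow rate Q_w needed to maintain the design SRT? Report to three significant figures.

Q_w = (V·X)/(θ_c X_r) = 242.0 × 3380 / (10.9 × 11200) = 6.700 m³/d.

Q_w ≈ 6.70 m³/d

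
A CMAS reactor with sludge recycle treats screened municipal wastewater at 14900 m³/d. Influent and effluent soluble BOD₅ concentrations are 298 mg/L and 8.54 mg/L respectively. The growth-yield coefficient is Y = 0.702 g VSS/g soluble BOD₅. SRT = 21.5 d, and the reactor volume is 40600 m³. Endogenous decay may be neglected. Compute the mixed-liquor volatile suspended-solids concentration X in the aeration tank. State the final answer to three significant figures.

X = Y·Q·ΔS·θ_c / V = 0.702 × 14900 × (298 − 8.54) × 21.5 / 40600 = 1603 mg/L.

X ≈ 1600 mg/L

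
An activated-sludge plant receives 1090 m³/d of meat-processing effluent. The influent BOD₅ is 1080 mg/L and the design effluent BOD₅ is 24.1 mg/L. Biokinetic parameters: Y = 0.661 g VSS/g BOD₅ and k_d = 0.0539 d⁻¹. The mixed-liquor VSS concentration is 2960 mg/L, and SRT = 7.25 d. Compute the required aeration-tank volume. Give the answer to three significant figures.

From the SRT design equation V = Y Q (S₀−S) θ_c / [X (1 + k_d θ_c)] = 0.661 × 1090 × (1080 − 24.1) × 7.25 / [2960 × (1 + 0.0539 × 7.25)] = 5.52×10^6 / 4117 = 1340 m³.

V ≈ 1340 m³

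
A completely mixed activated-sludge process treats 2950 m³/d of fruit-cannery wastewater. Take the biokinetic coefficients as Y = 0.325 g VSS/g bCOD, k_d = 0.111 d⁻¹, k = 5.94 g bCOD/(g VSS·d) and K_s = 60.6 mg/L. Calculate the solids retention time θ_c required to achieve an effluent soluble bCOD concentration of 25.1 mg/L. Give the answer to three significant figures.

θ_c ≈ 2.20 d

Specific growth rate at S = 25.1 mg/L: μ = YkS/(K_s+S) = 0.325·5.94·25.1/(60.6+25.1) = 0.5654 d⁻¹.
1/θ_c = 0.5654 − 0.111 = 0.4544 d⁻¹, so θ_c = 2.201 d.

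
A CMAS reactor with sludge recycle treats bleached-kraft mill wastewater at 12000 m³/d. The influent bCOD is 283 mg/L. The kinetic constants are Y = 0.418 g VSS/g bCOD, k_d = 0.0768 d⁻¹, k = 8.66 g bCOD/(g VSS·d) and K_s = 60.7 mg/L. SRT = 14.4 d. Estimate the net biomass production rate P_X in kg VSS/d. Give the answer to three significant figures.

From the Monod/SRT balance for a CMAS, S = K_s·(1+k_d θ_c)/[θ_c·(Y k − k_d) − 1] = 60.7 × (1 + 0.0768 × 14.4) / [14.4 × (0.418 × 8.66 − 0.0768) − 1] = 127.8 / 50.02 = 2.556 mg/L.
Correct the yield for decay: Y_obs = Y/(1 + k_d θ_c) = 0.418 / (1 + 0.0768 × 14.4) = 0.418 / 2.106 = 0.1985.
Q·(S₀ − S) = 12000 × (283 − 2.56) × 10⁻³ = 3365 kg/d removed.
So the net sludge growth is P_X = 0.1985 × 3365 = 668.0 kg VSS/d.

P_X ≈ 668 kg VSS/d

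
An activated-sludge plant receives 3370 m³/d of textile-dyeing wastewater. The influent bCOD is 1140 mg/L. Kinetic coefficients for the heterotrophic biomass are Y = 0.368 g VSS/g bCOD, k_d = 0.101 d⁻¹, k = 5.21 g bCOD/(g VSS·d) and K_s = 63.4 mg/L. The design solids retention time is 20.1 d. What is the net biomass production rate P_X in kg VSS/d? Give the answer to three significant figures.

From the Monod/SRT balance for a CMAS, S = K_s·(1+k_d θ_c)/[θ_c·(Y k − k_d) − 1] = 63.4 × (1 + 0.101 × 20.1) / [20.1 × (0.368 × 5.21 − 0.101) − 1] = 192.1 / 35.51 = 5.410 mg/L.
The observed yield is Y_obs = Y/(1 + k_d·θ_c) = 0.368 / (1 + 0.101 × 20.1) = 0.368 / 3.030 = 0.1214 g VSS per g bCOD removed.
Q·(S₀ − S) = 3370 × (1140 − 5.41) × 10⁻³ = 3824 kg/d removed.
So the net sludge growth is P_X = 0.1214 × 3824 = 464.4 kg VSS/d.

P_X ≈ 464 kg VSS/d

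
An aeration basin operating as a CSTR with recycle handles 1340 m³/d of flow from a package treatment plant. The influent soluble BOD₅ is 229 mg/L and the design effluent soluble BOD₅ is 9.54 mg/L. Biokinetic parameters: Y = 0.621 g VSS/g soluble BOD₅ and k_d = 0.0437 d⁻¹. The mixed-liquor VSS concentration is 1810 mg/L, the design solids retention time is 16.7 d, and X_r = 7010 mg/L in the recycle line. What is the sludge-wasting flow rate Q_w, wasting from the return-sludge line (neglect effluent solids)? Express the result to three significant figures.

Q_w ≈ 15.1 m³/d

Steady-state biomass mass balance: V·X·(1 + k_d·θ_c) = Y·Q·(S₀ − S)·θ_c, so V = 0.621 × 1340 × (229 − 9.54) × 16.7 / [1810 × (1 + 0.0437 × 16.7)] = 3.05×10^6 / 3131 = 974.1 m³.
Q_w = (V·X)/(θ_c X_r) = 974.1 × 1810 / (16.7 × 7010) = 15.06 m³/d.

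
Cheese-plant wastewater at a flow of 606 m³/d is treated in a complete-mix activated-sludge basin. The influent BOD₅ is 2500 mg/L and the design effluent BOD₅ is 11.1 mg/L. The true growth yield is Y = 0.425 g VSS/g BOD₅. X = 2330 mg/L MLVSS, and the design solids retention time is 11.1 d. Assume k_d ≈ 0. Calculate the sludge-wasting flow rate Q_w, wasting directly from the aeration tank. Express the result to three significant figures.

Biomass mass balance (decay neglected): V·X = Y·Q·(S₀ − S)·θ_c, so V = 0.425 × 606 × (2500 − 11.1) × 11.1 / 2330 = 3054 m³.
With mixed-liquor wasting, θ_c = V/Q_w, so Q_w = V/θ_c = 3054/11.1 = 275.1 m³/d.

Q_w ≈ 275 m³/d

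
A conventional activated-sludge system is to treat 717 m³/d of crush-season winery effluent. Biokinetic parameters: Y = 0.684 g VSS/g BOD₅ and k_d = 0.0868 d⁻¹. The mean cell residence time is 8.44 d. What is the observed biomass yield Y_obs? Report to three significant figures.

Y_obs = Y / (1 + k_d θ_c) = 0.684 / (1 + 0.0868 × 8.44) = 0.684 / 1.733 = 0.3948.

Y_obs ≈ 0.395 g VSS/g BOD₅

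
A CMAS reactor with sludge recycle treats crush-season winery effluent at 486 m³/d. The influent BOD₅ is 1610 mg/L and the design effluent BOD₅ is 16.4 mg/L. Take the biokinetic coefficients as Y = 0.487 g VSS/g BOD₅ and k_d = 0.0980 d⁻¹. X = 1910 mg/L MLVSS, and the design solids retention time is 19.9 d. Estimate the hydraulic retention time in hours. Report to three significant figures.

τ ≈ 65.8 h

From the SRT design equation V = Y Q (S₀−S) θ_c / [X (1 + k_d θ_c)] = 0.487 × 486 × (1610 − 16.4) × 19.9 / [1910 × (1 + 0.0980 × 19.9)] = 7.51×10^6 / 5635 = 1332 m³.
Hydraulic retention time τ = V/Q = 1332 / 486 = 2.741 d = 65.78 h.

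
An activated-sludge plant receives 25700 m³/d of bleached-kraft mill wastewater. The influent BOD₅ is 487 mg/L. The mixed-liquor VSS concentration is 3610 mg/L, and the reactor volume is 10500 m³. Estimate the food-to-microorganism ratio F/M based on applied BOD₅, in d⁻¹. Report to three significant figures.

F/M ≈ 0.330 d⁻¹

Food-to-microorganism ratio F/M = Q S₀ / (V X) = 25700 × 487 / (10500 × 3610) = 0.3302 d⁻¹.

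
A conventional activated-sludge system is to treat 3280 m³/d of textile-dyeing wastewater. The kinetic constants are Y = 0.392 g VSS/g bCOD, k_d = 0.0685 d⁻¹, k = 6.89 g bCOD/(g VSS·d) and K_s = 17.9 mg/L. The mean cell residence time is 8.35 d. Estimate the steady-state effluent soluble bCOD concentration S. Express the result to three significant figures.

For a completely mixed reactor with recycle the Lawrence–McCarty relation gives S = K_s·(1 + k_d·θ_c) / [θ_c·(Y·k − k_d) − 1] = 17.9 × (1 + 0.0685 × 8.35) / [8.35 × (0.392 × 6.89 − 0.0685) − 1] = 28.14 / 20.98 = 1.341 mg/L.

S ≈ 1.34 mg/L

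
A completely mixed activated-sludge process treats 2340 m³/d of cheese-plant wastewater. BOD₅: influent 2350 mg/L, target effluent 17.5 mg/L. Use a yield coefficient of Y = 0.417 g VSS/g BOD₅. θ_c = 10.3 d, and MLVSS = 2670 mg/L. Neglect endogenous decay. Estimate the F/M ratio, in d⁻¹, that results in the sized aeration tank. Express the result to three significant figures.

Biomass mass balance (decay neglected): V·X = Y·Q·(S₀ − S)·θ_c, so V = 0.417 × 2340 × (2350 − 17.5) × 10.3 / 2670 = 8780 m³.
F/M = applied load / biomass = Q·S₀/(V·X) = 2340 × 2350 / (8780 × 2670) = 0.2346 d⁻¹.

F/M ≈ 0.235 d⁻¹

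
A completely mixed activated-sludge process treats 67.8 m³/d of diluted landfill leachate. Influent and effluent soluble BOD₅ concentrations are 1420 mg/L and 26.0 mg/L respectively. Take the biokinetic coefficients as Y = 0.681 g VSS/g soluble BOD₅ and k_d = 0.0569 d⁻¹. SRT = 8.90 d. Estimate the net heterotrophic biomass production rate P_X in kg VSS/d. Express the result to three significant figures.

P_X ≈ 42.7 kg VSS/d

The observed yield is Y_obs = Y/(1 + k_d·θ_c) = 0.681 / (1 + 0.0569 × 8.90) = 0.681 / 1.506 = 0.4521 g VSS per g soluble BOD₅ removed.
Substrate removed = Q·(S₀ − S) = 67.8 m³/d × (1420 − 26.0) g/m³ = 9.45×10^4 g/d = 94.51 kg/d.
Net biomass production P_X = Y_obs × Q·(S₀ − S) = 0.4521 × 94.51 = 42.73 kg VSS/d.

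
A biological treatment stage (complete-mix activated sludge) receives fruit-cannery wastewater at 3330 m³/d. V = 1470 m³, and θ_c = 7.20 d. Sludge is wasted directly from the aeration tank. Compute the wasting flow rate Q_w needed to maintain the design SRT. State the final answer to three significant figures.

Q_w ≈ 204 m³/d

With mixed-liquor wasting, θ_c = V/Q_w, so Q_w = V/θ_c = 1470/7.20 = 204.2 m³/d.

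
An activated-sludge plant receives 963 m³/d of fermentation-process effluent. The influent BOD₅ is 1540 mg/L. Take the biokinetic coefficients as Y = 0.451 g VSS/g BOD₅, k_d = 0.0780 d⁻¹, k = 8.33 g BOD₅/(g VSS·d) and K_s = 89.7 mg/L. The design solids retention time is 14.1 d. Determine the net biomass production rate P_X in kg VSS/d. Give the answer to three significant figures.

P_X ≈ 318 kg VSS/d

For a completely mixed reactor with recycle the Lawrence–McCarty relation gives S = K_s·(1 + k_d·θ_c) / [θ_c·(Y·k − k_d) − 1] = 89.7 × (1 + 0.0780 × 14.1) / [14.1 × (0.451 × 8.33 − 0.0780) − 1] = 188.4 / 50.87 = 3.703 mg/L.
Correct the yield for decay: Y_obs = Y/(1 + k_d θ_c) = 0.451 / (1 + 0.0780 × 14.1) = 0.451 / 2.100 = 0.2148.
Q·(S₀ − S) = 963 × (1540 − 3.70) × 10⁻³ = 1479 kg/d removed.
So the net sludge growth is P_X = 0.2148 × 1479 = 317.8 kg VSS/d.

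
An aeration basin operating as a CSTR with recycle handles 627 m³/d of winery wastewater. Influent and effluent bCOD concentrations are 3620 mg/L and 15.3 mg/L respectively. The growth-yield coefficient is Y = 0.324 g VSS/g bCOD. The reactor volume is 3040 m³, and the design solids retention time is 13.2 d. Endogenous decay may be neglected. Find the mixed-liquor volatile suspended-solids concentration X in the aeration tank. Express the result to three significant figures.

X ≈ 3180 mg/L

From V·X = Y·Q·(S₀ − S)·θ_c (decay neglected): X = 0.324 × 627 × (3620 − 15.3) × 13.2 / 3040 = 3180 mg/L.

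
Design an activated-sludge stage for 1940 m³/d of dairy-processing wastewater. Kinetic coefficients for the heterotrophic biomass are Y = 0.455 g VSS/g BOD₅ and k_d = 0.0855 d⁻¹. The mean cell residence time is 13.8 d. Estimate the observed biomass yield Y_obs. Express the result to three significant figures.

Observed yield with endogenous decay: Y_obs = Y / (1 + k_d·θ_c) = 0.455 / (1 + 0.0855 × 13.8) = 0.455 / 2.180 = 0.2087 g VSS/g BOD₅.

Y_obs ≈ 0.209 g VSS/g BOD₅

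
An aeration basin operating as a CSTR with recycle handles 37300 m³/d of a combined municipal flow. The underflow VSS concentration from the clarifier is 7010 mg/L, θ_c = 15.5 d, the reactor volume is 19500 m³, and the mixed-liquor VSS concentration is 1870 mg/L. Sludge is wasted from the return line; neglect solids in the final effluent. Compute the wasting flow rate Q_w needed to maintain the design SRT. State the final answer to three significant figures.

Q_w = (V·X)/(θ_c X_r) = 19500 × 1870 / (15.5 × 7010) = 335.6 m³/d.

Q_w ≈ 336 m³/d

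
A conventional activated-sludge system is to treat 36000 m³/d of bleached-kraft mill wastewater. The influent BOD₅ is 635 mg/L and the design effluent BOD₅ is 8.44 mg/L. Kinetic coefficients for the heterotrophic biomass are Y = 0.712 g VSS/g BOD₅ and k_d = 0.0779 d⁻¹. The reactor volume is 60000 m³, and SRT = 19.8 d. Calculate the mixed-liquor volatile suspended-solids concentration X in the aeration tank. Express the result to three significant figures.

X ≈ 2080 mg/L

X = Y·Q·ΔS·θ_c / [V·(1 + k_d θ_c)] = 0.712 × 36000 × (635 − 8.44) × 19.8 / [60000 × (1 + 0.0779 × 19.8)] = 2085 mg/L.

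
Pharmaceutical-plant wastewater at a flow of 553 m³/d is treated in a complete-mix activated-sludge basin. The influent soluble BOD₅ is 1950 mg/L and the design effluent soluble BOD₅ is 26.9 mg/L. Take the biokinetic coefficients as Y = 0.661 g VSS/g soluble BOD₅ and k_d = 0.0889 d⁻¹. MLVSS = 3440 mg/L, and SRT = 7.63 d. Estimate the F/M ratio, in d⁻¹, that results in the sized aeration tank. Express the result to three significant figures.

From the SRT design equation V = Y Q (S₀−S) θ_c / [X (1 + k_d θ_c)] = 0.661 × 553 × (1950 − 26.9) × 7.63 / [3440 × (1 + 0.0889 × 7.63)] = 5.36×10^6 / 5773 = 929.0 m³.
F/M = applied load / biomass = Q·S₀/(V·X) = 553 × 1950 / (929.0 × 3440) = 0.3374 d⁻¹.

F/M ≈ 0.337 d⁻¹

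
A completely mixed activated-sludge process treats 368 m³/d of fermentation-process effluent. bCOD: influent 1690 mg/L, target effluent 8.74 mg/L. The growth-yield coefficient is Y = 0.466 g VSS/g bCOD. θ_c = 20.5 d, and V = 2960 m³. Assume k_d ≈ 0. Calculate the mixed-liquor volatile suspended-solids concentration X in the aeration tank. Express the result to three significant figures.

From V·X = Y·Q·(S₀ − S)·θ_c (decay neglected): X = 0.466 × 368 × (1690 − 8.74) × 20.5 / 2960 = 1997 mg/L.

X ≈ 2000 mg/L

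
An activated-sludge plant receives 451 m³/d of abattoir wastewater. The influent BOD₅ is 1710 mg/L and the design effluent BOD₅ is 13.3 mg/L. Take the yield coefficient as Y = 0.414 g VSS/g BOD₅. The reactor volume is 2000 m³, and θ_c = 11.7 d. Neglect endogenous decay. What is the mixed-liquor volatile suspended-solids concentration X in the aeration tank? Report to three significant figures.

Without decay, X = Y Q (S₀−S) θ_c / V = 0.414 × 451 × (1710 − 13.3) × 11.7 / 2000 = 1853 mg/L.

X ≈ 1850 mg/L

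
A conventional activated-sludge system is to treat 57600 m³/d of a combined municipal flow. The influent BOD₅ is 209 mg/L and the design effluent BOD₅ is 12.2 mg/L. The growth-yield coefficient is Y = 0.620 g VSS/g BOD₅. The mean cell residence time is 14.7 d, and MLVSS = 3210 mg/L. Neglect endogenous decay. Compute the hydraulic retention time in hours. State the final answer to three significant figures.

τ ≈ 13.4 h

Biomass mass balance (decay neglected): V·X = Y·Q·(S₀ − S)·θ_c, so V = 0.620 × 57600 × (209 − 12.2) × 14.7 / 3210 = 32185 m³.
τ = V/Q = 32185/57600 = 0.5588 d, or 13.41 h.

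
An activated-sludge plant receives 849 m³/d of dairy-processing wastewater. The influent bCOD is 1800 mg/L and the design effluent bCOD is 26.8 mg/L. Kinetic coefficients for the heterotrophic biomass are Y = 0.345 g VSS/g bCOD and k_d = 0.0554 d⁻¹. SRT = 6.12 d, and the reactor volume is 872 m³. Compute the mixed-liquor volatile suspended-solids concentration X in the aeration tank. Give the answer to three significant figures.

X ≈ 2720 mg/L

From V·X·(1 + k_d·θ_c) = Y·Q·(S₀ − S)·θ_c: X = 0.345 × 849 × (1800 − 26.8) × 6.12 / [872 × (1 + 0.0554 × 6.12)] = 2722 mg/L.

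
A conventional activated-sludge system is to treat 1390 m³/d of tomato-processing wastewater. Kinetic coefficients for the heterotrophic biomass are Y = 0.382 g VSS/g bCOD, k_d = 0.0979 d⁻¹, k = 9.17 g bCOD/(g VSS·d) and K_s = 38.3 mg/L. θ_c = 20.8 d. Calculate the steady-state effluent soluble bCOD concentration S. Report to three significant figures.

Effluent substrate depends only on kinetics and SRT: S = K_s(1 + k_d θ_c) / [θ_c(Yk − k_d) − 1] = 38.3 × (1 + 0.0979 × 20.8) / [20.8 × (0.382 × 9.17 − 0.0979) − 1] = 116.3 / 69.82 = 1.665 mg/L.

S ≈ 1.67 mg/L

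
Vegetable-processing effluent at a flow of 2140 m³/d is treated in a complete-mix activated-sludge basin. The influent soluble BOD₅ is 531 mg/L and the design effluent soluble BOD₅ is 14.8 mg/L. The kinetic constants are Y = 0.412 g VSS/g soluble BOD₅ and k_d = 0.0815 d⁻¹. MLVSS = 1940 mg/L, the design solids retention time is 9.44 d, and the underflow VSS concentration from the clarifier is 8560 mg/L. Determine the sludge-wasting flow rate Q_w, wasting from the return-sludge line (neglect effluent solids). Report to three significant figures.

From the SRT design equation V = Y Q (S₀−S) θ_c / [X (1 + k_d θ_c)] = 0.412 × 2140 × (531 − 14.8) × 9.44 / [1940 × (1 + 0.0815 × 9.44)] = 4.3×10^6 / 3433 = 1252 m³.
Wasting from the return line (neglecting effluent solids): Q_w = V·X / (θ_c·X_r) = 1252 × 1940 / (9.44 × 8560) = 30.05 m³/d.

Q_w ≈ 30.0 m³/d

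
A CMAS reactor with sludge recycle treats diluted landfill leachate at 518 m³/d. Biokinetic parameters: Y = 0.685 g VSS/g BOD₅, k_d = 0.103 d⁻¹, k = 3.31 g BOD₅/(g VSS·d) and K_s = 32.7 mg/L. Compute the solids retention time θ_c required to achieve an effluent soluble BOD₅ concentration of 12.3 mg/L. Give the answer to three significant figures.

θ_c ≈ 1.94 d

From 1/θ_c = Y·k·S/(K_s + S) − k_d: Y·k·S/(K_s+S) = 0.685 × 3.31 × 12.3 / (32.7 + 12.3) = 0.6197 d⁻¹.
Then 1/θ_c = μ − k_d = 0.6197 − 0.103 = 0.5167 d⁻¹, giving θ_c = 1.935 d.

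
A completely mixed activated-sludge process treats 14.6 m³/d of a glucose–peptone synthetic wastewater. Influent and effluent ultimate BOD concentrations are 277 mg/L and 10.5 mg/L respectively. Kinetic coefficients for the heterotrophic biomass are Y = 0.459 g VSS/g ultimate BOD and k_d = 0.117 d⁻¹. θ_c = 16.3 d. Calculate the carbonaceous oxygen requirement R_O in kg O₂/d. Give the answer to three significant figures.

R_O ≈ 3.02 kg O₂/d

Y_obs = Y / (1 + k_d θ_c) = 0.459 / (1 + 0.117 × 16.3) = 0.459 / 2.907 = 0.1579.
Mass of ultimate BOD removed per day: Q(S₀ − S) = 14.6 × 266.5 g/m³ = 3.891 kg/d.
Net sludge production P_X = 0.1579 × 3.891 = 0.6143 kg VSS/d.
Carbonaceous O₂ demand = substrate oxidised − cell-mass equivalent = 3.891 − 1.42 × 0.6143 = 3.019 kg O₂/d.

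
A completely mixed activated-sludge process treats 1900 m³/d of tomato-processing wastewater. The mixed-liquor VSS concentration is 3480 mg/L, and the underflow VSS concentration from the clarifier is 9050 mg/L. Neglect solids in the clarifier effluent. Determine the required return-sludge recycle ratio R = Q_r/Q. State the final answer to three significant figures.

Mass balance around the secondary clarifier (neglecting effluent solids): R = X / (X_r − X) = 3480 / (9050 − 3480) = 0.6248.

R ≈ 0.625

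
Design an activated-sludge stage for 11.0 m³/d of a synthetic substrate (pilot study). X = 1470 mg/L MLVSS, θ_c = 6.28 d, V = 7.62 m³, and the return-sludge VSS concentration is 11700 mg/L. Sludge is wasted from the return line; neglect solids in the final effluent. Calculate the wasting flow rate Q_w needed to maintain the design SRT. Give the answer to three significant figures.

Q_w ≈ 0.152 m³/d

Wasting from the return line (neglecting effluent solids): Q_w = V·X / (θ_c·X_r) = 7.620 × 1470 / (6.28 × 11700) = 0.1524 m³/d.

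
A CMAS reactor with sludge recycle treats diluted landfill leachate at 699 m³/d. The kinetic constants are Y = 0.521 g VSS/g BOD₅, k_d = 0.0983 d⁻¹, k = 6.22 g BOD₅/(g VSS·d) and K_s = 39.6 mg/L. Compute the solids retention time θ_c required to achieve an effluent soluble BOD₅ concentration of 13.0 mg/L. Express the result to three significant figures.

Specific growth rate at S = 13.0 mg/L: μ = YkS/(K_s+S) = 0.521·6.22·13.0/(39.6+13.0) = 0.8009 d⁻¹.
1/θ_c = 0.8009 − 0.0983 = 0.7026 d⁻¹, so θ_c = 1.423 d.

θ_c ≈ 1.42 d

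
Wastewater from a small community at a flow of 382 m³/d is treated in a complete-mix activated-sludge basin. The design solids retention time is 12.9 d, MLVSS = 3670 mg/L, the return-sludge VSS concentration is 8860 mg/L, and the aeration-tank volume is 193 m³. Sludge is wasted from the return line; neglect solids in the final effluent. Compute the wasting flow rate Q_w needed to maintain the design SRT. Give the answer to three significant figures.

Q_w ≈ 6.20 m³/d

Wasting from the return line (neglecting effluent solids): Q_w = V·X / (θ_c·X_r) = 193.0 × 3670 / (12.9 × 8860) = 6.197 m³/d.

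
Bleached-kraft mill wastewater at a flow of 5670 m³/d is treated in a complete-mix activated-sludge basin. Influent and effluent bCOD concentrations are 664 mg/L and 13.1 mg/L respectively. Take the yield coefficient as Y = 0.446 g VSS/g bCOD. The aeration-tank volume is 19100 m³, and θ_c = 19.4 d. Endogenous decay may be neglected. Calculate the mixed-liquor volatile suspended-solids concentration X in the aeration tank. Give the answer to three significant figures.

Without decay, X = Y Q (S₀−S) θ_c / V = 0.446 × 5670 × (664 − 13.1) × 19.4 / 19100 = 1672 mg/L.

X ≈ 1670 mg/L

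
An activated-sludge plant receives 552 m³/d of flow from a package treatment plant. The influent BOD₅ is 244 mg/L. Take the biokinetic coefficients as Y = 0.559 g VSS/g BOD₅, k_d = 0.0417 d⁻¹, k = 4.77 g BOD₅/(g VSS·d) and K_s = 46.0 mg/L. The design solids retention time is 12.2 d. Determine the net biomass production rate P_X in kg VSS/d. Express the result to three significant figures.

For a completely mixed reactor with recycle the Lawrence–McCarty relation gives S = K_s·(1 + k_d·θ_c) / [θ_c·(Y·k − k_d) − 1] = 46.0 × (1 + 0.0417 × 12.2) / [12.2 × (0.559 × 4.77 − 0.0417) − 1] = 69.40 / 31.02 = 2.237 mg/L.
Y_obs = Y / (1 + k_d θ_c) = 0.559 / (1 + 0.0417 × 12.2) = 0.559 / 1.509 = 0.3705.
ΔS = 244 − 2.24 = 241.8 mg/L, so the substrate removal rate is 552 × 241.8/1000 = 133.5 kg BOD₅/d.
P_X = Y_obs · Q(S₀ − S) = 0.3705 × 133.5 = 49.44 kg VSS/d.

P_X ≈ 49.4 kg VSS/d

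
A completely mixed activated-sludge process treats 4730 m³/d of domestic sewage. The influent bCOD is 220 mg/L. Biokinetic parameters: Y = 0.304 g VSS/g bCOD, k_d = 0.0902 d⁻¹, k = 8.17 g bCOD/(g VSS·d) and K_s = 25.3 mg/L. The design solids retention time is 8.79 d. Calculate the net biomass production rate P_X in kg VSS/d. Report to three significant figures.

P_X ≈ 175 kg VSS/d

For a completely mixed reactor with recycle the Lawrence–McCarty relation gives S = K_s·(1 + k_d·θ_c) / [θ_c·(Y·k − k_d) − 1] = 25.3 × (1 + 0.0902 × 8.79) / [8.79 × (0.304 × 8.17 − 0.0902) − 1] = 45.36 / 20.04 = 2.264 mg/L.
The observed yield is Y_obs = Y/(1 + k_d·θ_c) = 0.304 / (1 + 0.0902 × 8.79) = 0.304 / 1.793 = 0.1696 g VSS per g bCOD removed.
Substrate removed = Q·(S₀ − S) = 4730 m³/d × (220 − 2.26) g/m³ = 1.03×10^6 g/d = 1030 kg/d.
Net biomass production P_X = Y_obs × Q·(S₀ − S) = 0.1696 × 1030 = 174.6 kg VSS/d.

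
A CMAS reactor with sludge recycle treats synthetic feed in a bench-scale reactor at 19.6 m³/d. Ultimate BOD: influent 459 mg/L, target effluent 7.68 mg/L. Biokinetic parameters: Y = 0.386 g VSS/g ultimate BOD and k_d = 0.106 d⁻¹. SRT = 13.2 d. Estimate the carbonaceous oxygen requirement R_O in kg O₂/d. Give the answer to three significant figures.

Observed yield with endogenous decay: Y_obs = Y / (1 + k_d·θ_c) = 0.386 / (1 + 0.106 × 13.2) = 0.386 / 2.399 = 0.1609 g VSS/g ultimate BOD.
Q·(S₀ − S) = 19.6 × (459 − 7.68) × 10⁻³ = 8.846 kg/d removed.
Biomass synthesised: P_X = Y_obs × 8.846 = 1.423 kg VSS/d.
Carbonaceous O₂ demand = substrate oxidised − cell-mass equivalent = 8.846 − 1.42 × 1.423 = 6.825 kg O₂/d.

R_O ≈ 6.82 kg O₂/d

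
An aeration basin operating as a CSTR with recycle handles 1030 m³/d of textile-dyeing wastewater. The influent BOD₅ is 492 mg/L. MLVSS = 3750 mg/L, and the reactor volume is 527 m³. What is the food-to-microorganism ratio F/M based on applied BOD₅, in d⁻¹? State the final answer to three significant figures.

F/M = Q·S₀ / (V·X) = 1030 × 492 / (527.0 × 3750) = 0.2564 g BOD₅·(g VSS·d)⁻¹.

F/M ≈ 0.256 d⁻¹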